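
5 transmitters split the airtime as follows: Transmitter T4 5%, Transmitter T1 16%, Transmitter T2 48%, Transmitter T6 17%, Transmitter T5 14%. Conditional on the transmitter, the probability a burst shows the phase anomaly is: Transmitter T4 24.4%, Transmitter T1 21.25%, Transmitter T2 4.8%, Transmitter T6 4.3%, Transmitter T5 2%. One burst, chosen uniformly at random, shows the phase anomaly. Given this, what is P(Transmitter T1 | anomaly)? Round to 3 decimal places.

By Bayes' rule, posterior ∝ prior × likelihood:
  Transmitter T4: 0.05 × 0.244 = 0.0122
  Transmitter T1: 0.16 × 0.2125 = 0.034
  Transmitter T2: 0.48 × 0.048 = 0.02304
  Transmitter T6: 0.17 × 0.043 = 0.00731
  Transmitter T5: 0.14 × 0.02 = 0.0028
Sum = 0.07935.
P(Transmitter T1 | evidence) = 0.034 / 0.07935 ≈ 0.428.

0.428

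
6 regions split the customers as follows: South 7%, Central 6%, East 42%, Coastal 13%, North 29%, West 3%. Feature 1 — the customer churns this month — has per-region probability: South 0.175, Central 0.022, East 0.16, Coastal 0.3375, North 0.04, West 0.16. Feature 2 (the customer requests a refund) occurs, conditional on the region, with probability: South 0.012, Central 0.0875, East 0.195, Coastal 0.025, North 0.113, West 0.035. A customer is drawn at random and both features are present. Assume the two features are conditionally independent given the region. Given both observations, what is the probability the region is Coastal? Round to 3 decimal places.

0.069

Unnormalized posteriors (prior × likelihood):
  South: 0.07 × 0.175 × 0.012 = 0.000147
  Central: 0.06 × 0.022 × 0.0875 = 0.0001155
  East: 0.42 × 0.16 × 0.195 = 0.013104
  Coastal: 0.13 × 0.3375 × 0.025 = 0.001096875
  North: 0.29 × 0.04 × 0.113 = 0.0013108
  West: 0.03 × 0.16 × 0.035 = 0.000168
Sum = 0.015942175.
P(Coastal | evidence) = 0.001096875 / 0.015942175 ≈ 0.069.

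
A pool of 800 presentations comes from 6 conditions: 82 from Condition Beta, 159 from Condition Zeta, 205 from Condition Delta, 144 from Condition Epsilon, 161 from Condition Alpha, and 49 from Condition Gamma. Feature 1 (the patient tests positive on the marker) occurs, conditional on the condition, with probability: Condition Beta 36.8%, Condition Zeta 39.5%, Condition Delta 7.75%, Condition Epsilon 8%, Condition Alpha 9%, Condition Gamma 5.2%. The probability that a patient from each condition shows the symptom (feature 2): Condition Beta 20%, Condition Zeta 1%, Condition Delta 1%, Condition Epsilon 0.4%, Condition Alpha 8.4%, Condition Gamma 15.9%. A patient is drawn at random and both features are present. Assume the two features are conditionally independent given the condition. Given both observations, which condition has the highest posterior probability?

Unnormalized posteriors (prior × likelihood):
  Condition Beta: 0.1025 × 0.368 × 0.2 = 0.007544
  Condition Zeta: 0.19875 × 0.395 × 0.01 = 0.0007850625
  Condition Delta: 0.25625 × 0.0775 × 0.01 = 0.00019859375
  Condition Epsilon: 0.18 × 0.08 × 0.004 = 0.0000576
  Condition Alpha: 0.20125 × 0.09 × 0.084 = 0.00152145
  Condition Gamma: 0.06125 × 0.052 × 0.159 = 0.000506415
Total = 0.01061312125.
Largest term belongs to Condition Beta, so Condition Beta is most probable.

Condition Beta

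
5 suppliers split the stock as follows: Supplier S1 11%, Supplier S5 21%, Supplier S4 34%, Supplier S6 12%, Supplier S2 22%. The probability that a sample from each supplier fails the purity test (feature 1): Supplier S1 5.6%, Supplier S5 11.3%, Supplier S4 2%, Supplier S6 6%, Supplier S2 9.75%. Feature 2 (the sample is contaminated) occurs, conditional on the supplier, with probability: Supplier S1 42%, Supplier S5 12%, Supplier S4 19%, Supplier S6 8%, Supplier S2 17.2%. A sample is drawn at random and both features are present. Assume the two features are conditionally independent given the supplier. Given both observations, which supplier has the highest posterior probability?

Unnormalized posteriors (prior × likelihood):
  Supplier S1: 0.11 × 0.056 × 0.42 = 0.0025872
  Supplier S5: 0.21 × 0.113 × 0.12 = 0.0028476
  Supplier S4: 0.34 × 0.02 × 0.19 = 0.001292
  Supplier S6: 0.12 × 0.06 × 0.08 = 0.000576
  Supplier S2: 0.22 × 0.0975 × 0.172 = 0.0036894
Total = 0.0109922.
Largest term belongs to Supplier S2, so Supplier S2 is most probable.

Supplier S2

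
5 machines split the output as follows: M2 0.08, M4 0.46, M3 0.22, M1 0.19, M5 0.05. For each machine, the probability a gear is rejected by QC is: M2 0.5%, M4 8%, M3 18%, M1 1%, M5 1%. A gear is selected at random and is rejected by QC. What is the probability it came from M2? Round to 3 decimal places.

0.005

Prior × likelihood for each hypothesis:
  M2: 0.08 × 0.005 = 0.0004
  M4: 0.46 × 0.08 = 0.0368
  M3: 0.22 × 0.18 = 0.0396
  M1: 0.19 × 0.01 = 0.0019
  M5: 0.05 × 0.01 = 0.0005
Total = 0.0792.
P(M2 | evidence) = 0.0004 / 0.0792 ≈ 0.005.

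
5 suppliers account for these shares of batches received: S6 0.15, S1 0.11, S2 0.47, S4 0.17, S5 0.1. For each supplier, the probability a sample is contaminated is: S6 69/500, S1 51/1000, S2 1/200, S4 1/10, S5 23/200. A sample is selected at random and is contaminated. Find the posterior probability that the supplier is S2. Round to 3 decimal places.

0.041

Compute prior × likelihood for every hypothesis:
  S6: 0.15 × 0.138 = 0.0207
  S1: 0.11 × 0.051 = 0.00561
  S2: 0.47 × 0.005 = 0.00235
  S4: 0.17 × 0.1 = 0.017
  S5: 0.1 × 0.115 = 0.0115
Sum = 0.05716.
P(S2 | evidence) = 0.00235 / 0.05716 ≈ 0.041.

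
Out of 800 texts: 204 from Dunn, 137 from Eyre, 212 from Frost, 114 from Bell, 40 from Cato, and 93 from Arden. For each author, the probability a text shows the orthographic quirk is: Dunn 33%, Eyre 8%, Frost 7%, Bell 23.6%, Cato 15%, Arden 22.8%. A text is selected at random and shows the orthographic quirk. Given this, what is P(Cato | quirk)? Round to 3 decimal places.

Unnormalized posteriors (prior × likelihood):
  Dunn: 0.255 × 0.33 = 0.08415
  Eyre: 0.17125 × 0.08 = 0.0137
  Frost: 0.265 × 0.07 = 0.01855
  Bell: 0.1425 × 0.236 = 0.03363
  Cato: 0.05 × 0.15 = 0.0075
  Arden: 0.11625 × 0.228 = 0.026505
Sum = 0.184035.
P(Cato | evidence) = 0.0075 / 0.184035 ≈ 0.041.

0.041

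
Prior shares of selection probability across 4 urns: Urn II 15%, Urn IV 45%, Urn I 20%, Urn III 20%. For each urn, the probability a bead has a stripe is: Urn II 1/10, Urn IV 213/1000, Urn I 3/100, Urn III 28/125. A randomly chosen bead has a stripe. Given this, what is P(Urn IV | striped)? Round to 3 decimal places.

By Bayes' rule, posterior ∝ prior × likelihood:
  Urn II: 0.15 × 0.1 = 0.015
  Urn IV: 0.45 × 0.213 = 0.09585
  Urn I: 0.2 × 0.03 = 0.006
  Urn III: 0.2 × 0.224 = 0.0448
Normalizing constant = 0.16165.
P(Urn IV | evidence) = 0.09585 / 0.16165 ≈ 0.593.

0.593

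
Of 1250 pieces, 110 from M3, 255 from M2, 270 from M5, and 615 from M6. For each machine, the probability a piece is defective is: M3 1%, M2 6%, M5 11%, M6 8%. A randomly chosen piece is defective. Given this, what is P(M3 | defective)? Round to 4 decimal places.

0.0115

By Bayes' rule, posterior ∝ prior × likelihood:
  M3: 0.088 × 0.01 = 0.00088
  M2: 0.204 × 0.06 = 0.01224
  M5: 0.216 × 0.11 = 0.02376
  M6: 0.492 × 0.08 = 0.03936
Normalizing constant = 0.07624.
P(M3 | evidence) = 0.00088 / 0.07624 ≈ 0.0115.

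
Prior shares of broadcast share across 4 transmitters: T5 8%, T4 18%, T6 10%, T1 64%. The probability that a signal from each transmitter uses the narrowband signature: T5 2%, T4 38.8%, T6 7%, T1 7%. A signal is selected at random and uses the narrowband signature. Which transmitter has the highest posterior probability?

By Bayes' rule, posterior ∝ prior × likelihood:
  T5: 0.08 × 0.02 = 0.0016
  T4: 0.18 × 0.388 = 0.06984
  T6: 0.1 × 0.07 = 0.007
  T1: 0.64 × 0.07 = 0.0448
Sum = 0.12324.
Largest term belongs to T4, so T4 is most probable.

T4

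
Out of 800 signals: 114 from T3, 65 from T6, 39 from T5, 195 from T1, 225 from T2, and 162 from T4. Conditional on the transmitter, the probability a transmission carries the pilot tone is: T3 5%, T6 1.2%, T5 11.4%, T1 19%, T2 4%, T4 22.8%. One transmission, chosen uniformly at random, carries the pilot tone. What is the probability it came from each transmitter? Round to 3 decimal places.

T3 0.061, T6 0.008, T5 0.047, T1 0.395, T2 0.096, T4 0.393

By Bayes' rule, posterior ∝ prior × likelihood:
  T3: 0.1425 × 0.05 = 0.007125
  T6: 0.08125 × 0.012 = 0.000975
  T5: 0.04875 × 0.114 = 0.0055575
  T1: 0.24375 × 0.19 = 0.0463125
  T2: 0.28125 × 0.04 = 0.01125
  T4: 0.2025 × 0.228 = 0.04617
Normalizing constant = 0.11739.
P(T3 | pilot) = 0.007125/0.11739 ≈ 0.061
P(T6 | pilot) = 0.000975/0.11739 ≈ 0.008
P(T5 | pilot) = 0.0055575/0.11739 ≈ 0.047
P(T1 | pilot) = 0.0463125/0.11739 ≈ 0.395
P(T2 | pilot) = 0.01125/0.11739 ≈ 0.096
P(T4 | pilot) = 0.04617/0.11739 ≈ 0.393
(Check: 0.061+0.008+0.047+0.395+0.096+0.393 = 1.000.)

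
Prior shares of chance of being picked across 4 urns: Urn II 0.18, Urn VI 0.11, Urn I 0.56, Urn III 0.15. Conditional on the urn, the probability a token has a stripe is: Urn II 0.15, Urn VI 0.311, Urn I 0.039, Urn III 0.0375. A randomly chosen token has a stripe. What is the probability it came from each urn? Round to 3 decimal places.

Urn II 0.304, Urn VI 0.386, Urn I 0.246, Urn III 0.063

Prior × likelihood for each hypothesis:
  Urn II: 0.18 × 0.15 = 0.027
  Urn VI: 0.11 × 0.311 = 0.03421
  Urn I: 0.56 × 0.039 = 0.02184
  Urn III: 0.15 × 0.0375 = 0.005625
Total = 0.088675.
P(Urn II | striped) = 0.027/0.088675 ≈ 0.304
P(Urn VI | striped) = 0.03421/0.088675 ≈ 0.386
P(Urn I | striped) = 0.02184/0.088675 ≈ 0.246
P(Urn III | striped) = 0.005625/0.088675 ≈ 0.063
(Check: 0.304+0.386+0.246+0.063 = 0.999.)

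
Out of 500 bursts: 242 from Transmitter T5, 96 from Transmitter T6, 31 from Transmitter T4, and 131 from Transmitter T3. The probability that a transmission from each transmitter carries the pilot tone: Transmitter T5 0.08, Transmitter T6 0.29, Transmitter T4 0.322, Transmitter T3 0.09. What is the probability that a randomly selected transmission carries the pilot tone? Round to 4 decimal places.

Compute prior × likelihood for every hypothesis:
  Transmitter T5: 0.484 × 0.08 = 0.03872
  Transmitter T6: 0.192 × 0.29 = 0.05568
  Transmitter T4: 0.062 × 0.322 = 0.019964
  Transmitter T3: 0.262 × 0.09 = 0.02358
P(pilot) = 0.03872 + 0.05568 + 0.019964 + 0.02358 = 0.137944 → 0.1379.

0.1379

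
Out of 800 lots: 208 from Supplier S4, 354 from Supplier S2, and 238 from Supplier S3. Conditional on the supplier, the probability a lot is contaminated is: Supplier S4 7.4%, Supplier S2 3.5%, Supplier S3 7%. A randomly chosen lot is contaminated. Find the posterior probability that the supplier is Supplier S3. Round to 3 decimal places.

0.375

Prior × likelihood for each hypothesis:
  Supplier S4: 0.26 × 0.074 = 0.01924
  Supplier S2: 0.4425 × 0.035 = 0.0154875
  Supplier S3: 0.2975 × 0.07 = 0.020825
Sum = 0.0555525.
P(Supplier S3 | evidence) = 0.020825 / 0.0555525 ≈ 0.375.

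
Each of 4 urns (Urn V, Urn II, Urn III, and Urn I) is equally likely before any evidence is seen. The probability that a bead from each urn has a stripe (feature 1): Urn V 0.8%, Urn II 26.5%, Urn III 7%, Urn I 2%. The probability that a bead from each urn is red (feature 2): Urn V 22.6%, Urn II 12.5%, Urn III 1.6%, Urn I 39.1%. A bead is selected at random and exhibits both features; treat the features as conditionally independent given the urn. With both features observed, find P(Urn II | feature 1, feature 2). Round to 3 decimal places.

With a uniform prior (1/4 each), posterior ∝ likelihood:
  Urn V: 0.008 × 0.226 = 0.001808
  Urn II: 0.265 × 0.125 = 0.033125
  Urn III: 0.07 × 0.016 = 0.00112
  Urn I: 0.02 × 0.391 = 0.00782
Normalizing constant = 0.043873.
P(Urn II | evidence) = 0.033125 / 0.043873 ≈ 0.755.

0.755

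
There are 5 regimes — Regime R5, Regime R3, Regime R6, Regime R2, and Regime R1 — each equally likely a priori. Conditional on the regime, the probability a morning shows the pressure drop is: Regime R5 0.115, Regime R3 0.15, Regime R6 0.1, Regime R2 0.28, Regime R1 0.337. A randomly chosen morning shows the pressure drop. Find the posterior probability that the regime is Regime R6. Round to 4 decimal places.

Since the prior is uniform, the posterior is proportional to the likelihood:
  Regime R5: 0.115
  Regime R3: 0.15
  Regime R6: 0.1
  Regime R2: 0.28
  Regime R1: 0.337
Normalizing constant = 0.982.
P(Regime R6 | evidence) = 0.1 / 0.982 ≈ 0.1018.

0.1018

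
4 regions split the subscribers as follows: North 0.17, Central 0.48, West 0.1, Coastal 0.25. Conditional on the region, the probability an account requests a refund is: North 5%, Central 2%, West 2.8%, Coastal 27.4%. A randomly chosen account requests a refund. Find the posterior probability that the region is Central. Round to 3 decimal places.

Compute prior × likelihood for every hypothesis:
  North: 0.17 × 0.05 = 0.0085
  Central: 0.48 × 0.02 = 0.0096
  West: 0.1 × 0.028 = 0.0028
  Coastal: 0.25 × 0.274 = 0.0685
Total = 0.0894.
P(Central | evidence) = 0.0096 / 0.0894 ≈ 0.107.

0.107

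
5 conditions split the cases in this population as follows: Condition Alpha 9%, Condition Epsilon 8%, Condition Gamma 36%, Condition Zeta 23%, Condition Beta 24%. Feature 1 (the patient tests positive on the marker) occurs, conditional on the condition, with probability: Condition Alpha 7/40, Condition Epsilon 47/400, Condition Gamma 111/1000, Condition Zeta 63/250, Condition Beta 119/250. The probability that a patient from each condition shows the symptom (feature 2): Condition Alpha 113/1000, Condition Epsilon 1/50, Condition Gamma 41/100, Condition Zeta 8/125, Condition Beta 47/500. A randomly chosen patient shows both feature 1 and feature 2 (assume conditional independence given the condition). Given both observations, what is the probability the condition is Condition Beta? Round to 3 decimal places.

0.327

By Bayes' rule, posterior ∝ prior × likelihood:
  Condition Alpha: 0.09 × 0.175 × 0.113 = 0.00177975
  Condition Epsilon: 0.08 × 0.1175 × 0.02 = 0.000188
  Condition Gamma: 0.36 × 0.111 × 0.41 = 0.0163836
  Condition Zeta: 0.23 × 0.252 × 0.064 = 0.00370944
  Condition Beta: 0.24 × 0.476 × 0.094 = 0.01073856
Total = 0.03279935.
P(Condition Beta | evidence) = 0.01073856 / 0.03279935 ≈ 0.327.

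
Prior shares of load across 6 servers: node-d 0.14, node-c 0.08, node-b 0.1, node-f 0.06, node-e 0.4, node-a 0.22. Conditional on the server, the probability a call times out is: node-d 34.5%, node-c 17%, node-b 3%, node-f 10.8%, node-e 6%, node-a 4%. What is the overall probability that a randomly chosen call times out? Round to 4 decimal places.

0.1042

By Bayes' rule, posterior ∝ prior × likelihood:
  node-d: 0.14 × 0.345 = 0.0483
  node-c: 0.08 × 0.17 = 0.0136
  node-b: 0.1 × 0.03 = 0.003
  node-f: 0.06 × 0.108 = 0.00648
  node-e: 0.4 × 0.06 = 0.024
  node-a: 0.22 × 0.04 = 0.0088
P(timeout) = 0.0483 + 0.0136 + 0.003 + 0.00648 + 0.024 + 0.0088 = 0.10418 → 0.1042.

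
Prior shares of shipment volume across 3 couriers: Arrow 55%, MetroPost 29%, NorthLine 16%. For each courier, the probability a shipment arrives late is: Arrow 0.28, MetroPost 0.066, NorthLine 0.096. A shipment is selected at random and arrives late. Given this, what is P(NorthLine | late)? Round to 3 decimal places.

Unnormalized posteriors (prior × likelihood):
  Arrow: 0.55 × 0.28 = 0.154
  MetroPost: 0.29 × 0.066 = 0.01914
  NorthLine: 0.16 × 0.096 = 0.01536
Sum = 0.1885.
P(NorthLine | evidence) = 0.01536 / 0.1885 ≈ 0.081.

0.081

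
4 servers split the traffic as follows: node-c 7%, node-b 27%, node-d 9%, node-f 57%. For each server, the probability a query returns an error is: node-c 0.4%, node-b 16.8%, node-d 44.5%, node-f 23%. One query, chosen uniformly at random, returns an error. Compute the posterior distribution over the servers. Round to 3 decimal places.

node-c 0.001, node-b 0.209, node-d 0.185, node-f 0.605

Compute prior × likelihood for every hypothesis:
  node-c: 0.07 × 0.004 = 0.00028
  node-b: 0.27 × 0.168 = 0.04536
  node-d: 0.09 × 0.445 = 0.04005
  node-f: 0.57 × 0.23 = 0.1311
Sum = 0.21679.
P(node-c | error) = 0.00028/0.21679 ≈ 0.001
P(node-b | error) = 0.04536/0.21679 ≈ 0.209
P(node-d | error) = 0.04005/0.21679 ≈ 0.185
P(node-f | error) = 0.1311/0.21679 ≈ 0.605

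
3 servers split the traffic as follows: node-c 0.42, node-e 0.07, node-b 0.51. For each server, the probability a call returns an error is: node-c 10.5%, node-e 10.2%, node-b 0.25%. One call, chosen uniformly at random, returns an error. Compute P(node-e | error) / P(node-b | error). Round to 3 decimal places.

Prior × likelihood for each hypothesis:
  node-c: 0.42 × 0.105 = 0.0441
  node-e: 0.07 × 0.102 = 0.00714
  node-b: 0.51 × 0.0025 = 0.001275
Normalizing constant = 0.052515.
The ratio is 0.00714 / 0.001275 (the normalizer cancels) = 5.600.

5.600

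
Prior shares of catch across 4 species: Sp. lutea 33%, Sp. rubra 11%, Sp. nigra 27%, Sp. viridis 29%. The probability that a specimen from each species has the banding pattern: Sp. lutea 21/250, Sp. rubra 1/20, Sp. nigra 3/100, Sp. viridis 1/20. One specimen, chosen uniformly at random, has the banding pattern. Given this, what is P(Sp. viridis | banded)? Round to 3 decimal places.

0.260

Unnormalized posteriors (prior × likelihood):
  Sp. lutea: 0.33 × 0.084 = 0.02772
  Sp. rubra: 0.11 × 0.05 = 0.0055
  Sp. nigra: 0.27 × 0.03 = 0.0081
  Sp. viridis: 0.29 × 0.05 = 0.0145
Sum = 0.05582.
P(Sp. viridis | evidence) = 0.0145 / 0.05582 ≈ 0.260.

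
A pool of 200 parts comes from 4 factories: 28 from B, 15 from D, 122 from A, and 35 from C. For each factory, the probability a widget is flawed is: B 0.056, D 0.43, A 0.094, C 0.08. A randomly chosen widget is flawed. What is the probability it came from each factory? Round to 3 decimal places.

Prior × likelihood for each hypothesis:
  B: 0.14 × 0.056 = 0.00784
  D: 0.075 × 0.43 = 0.03225
  A: 0.61 × 0.094 = 0.05734
  C: 0.175 × 0.08 = 0.014
Sum = 0.11143.
P(B | flawed) = 0.00784/0.11143 ≈ 0.070
P(D | flawed) = 0.03225/0.11143 ≈ 0.289
P(A | flawed) = 0.05734/0.11143 ≈ 0.515
P(C | flawed) = 0.014/0.11143 ≈ 0.126
(Check: 0.070+0.289+0.515+0.126 = 1.000.)

B 0.070, D 0.289, A 0.515, C 0.126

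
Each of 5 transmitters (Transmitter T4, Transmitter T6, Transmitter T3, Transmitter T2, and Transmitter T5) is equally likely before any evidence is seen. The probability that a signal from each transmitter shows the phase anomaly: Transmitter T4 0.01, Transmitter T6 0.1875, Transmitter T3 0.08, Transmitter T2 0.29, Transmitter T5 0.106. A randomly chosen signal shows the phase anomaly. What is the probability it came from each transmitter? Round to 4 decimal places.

Transmitter T4 0.0148, Transmitter T6 0.2784, Transmitter T3 0.1188, Transmitter T2 0.4306, Transmitter T5 0.1574

With a uniform prior (1/5 each), posterior ∝ likelihood:
  Transmitter T4: 0.01
  Transmitter T6: 0.1875
  Transmitter T3: 0.08
  Transmitter T2: 0.29
  Transmitter T5: 0.106
Sum = 0.6735.
P(Transmitter T4 | anomaly) = 0.01/0.6735 ≈ 0.0148
P(Transmitter T6 | anomaly) = 0.1875/0.6735 ≈ 0.2784
P(Transmitter T3 | anomaly) = 0.08/0.6735 ≈ 0.1188
P(Transmitter T2 | anomaly) = 0.29/0.6735 ≈ 0.4306
P(Transmitter T5 | anomaly) = 0.106/0.6735 ≈ 0.1574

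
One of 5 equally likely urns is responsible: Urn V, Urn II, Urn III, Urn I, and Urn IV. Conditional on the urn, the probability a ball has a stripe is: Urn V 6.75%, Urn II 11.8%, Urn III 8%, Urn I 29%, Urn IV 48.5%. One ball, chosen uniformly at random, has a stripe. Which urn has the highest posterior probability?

Since the prior is uniform, the posterior is proportional to the likelihood:
  Urn V: 0.0675
  Urn II: 0.118
  Urn III: 0.08
  Urn I: 0.29
  Urn IV: 0.485
Sum = 1.0405.
Largest term belongs to Urn IV, so Urn IV is most probable.

Urn IV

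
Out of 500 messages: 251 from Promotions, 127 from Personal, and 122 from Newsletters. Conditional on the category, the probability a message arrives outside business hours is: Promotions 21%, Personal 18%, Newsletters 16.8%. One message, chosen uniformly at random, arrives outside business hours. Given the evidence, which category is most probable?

Promotions

Compute prior × likelihood for every hypothesis:
  Promotions: 0.502 × 0.21 = 0.10542
  Personal: 0.254 × 0.18 = 0.04572
  Newsletters: 0.244 × 0.168 = 0.040992
Total = 0.192132.
Largest term belongs to Promotions, so Promotions is most probable.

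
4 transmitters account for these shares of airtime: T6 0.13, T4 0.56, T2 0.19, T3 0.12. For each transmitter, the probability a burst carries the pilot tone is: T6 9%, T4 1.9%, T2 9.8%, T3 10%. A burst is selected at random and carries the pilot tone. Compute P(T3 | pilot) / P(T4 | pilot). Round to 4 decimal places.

Unnormalized posteriors (prior × likelihood):
  T6: 0.13 × 0.09 = 0.0117
  T4: 0.56 × 0.019 = 0.01064
  T2: 0.19 × 0.098 = 0.01862
  T3: 0.12 × 0.1 = 0.012
Sum = 0.05296.
The ratio is 0.012 / 0.01064 (the normalizer cancels) = 1.1278.

1.1278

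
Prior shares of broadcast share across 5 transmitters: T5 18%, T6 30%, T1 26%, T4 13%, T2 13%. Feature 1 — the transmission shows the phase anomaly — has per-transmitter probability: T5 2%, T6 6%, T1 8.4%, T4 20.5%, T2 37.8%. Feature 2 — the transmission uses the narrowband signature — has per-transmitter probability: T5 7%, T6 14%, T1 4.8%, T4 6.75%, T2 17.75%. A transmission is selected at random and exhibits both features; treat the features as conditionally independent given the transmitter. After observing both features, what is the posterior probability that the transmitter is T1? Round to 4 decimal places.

0.0731

Unnormalized posteriors (prior × likelihood):
  T5: 0.18 × 0.02 × 0.07 = 0.000252
  T6: 0.3 × 0.06 × 0.14 = 0.00252
  T1: 0.26 × 0.084 × 0.048 = 0.00104832
  T4: 0.13 × 0.205 × 0.0675 = 0.001798875
  T2: 0.13 × 0.378 × 0.1775 = 0.00872235
Sum = 0.014341545.
P(T1 | evidence) = 0.00104832 / 0.014341545 ≈ 0.0731.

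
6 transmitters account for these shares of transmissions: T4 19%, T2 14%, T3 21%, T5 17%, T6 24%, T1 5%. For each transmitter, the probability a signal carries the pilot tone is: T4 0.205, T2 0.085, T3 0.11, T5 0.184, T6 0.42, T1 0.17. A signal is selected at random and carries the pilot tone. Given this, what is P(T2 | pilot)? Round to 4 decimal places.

Unnormalized posteriors (prior × likelihood):
  T4: 0.19 × 0.205 = 0.03895
  T2: 0.14 × 0.085 = 0.0119
  T3: 0.21 × 0.11 = 0.0231
  T5: 0.17 × 0.184 = 0.03128
  T6: 0.24 × 0.42 = 0.1008
  T1: 0.05 × 0.17 = 0.0085
Normalizing constant = 0.21453.
P(T2 | evidence) = 0.0119 / 0.21453 ≈ 0.0555.

0.0555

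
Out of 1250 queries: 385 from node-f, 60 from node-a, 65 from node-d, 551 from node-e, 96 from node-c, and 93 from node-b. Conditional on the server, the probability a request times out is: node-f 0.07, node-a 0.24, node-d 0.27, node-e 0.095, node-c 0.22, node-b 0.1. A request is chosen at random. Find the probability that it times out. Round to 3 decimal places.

Unnormalized posteriors (prior × likelihood):
  node-f: 0.308 × 0.07 = 0.02156
  node-a: 0.048 × 0.24 = 0.01152
  node-d: 0.052 × 0.27 = 0.01404
  node-e: 0.4408 × 0.095 = 0.041876
  node-c: 0.0768 × 0.22 = 0.016896
  node-b: 0.0744 × 0.1 = 0.00744
P(timeout) = 0.02156 + 0.01152 + 0.01404 + 0.041876 + 0.016896 + 0.00744 = 0.113332 → 0.113.

0.113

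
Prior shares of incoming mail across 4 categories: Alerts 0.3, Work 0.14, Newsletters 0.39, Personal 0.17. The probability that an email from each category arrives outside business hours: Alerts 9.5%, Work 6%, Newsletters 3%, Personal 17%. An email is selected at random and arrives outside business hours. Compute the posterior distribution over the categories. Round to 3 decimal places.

Prior × likelihood for each hypothesis:
  Alerts: 0.3 × 0.095 = 0.0285
  Work: 0.14 × 0.06 = 0.0084
  Newsletters: 0.39 × 0.03 = 0.0117
  Personal: 0.17 × 0.17 = 0.0289
Sum = 0.0775.
P(Alerts | off-hours) = 0.0285/0.0775 ≈ 0.368
P(Work | off-hours) = 0.0084/0.0775 ≈ 0.108
P(Newsletters | off-hours) = 0.0117/0.0775 ≈ 0.151
P(Personal | off-hours) = 0.0289/0.0775 ≈ 0.373
(Check: 0.368+0.108+0.151+0.373 = 1.000.)

Alerts 0.368, Work 0.108, Newsletters 0.151, Personal 0.373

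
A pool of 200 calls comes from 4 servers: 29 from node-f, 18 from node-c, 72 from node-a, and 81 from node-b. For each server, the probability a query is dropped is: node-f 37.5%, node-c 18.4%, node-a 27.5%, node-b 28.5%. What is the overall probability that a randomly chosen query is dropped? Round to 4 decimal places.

0.2854

Compute prior × likelihood for every hypothesis:
  node-f: 0.145 × 0.375 = 0.054375
  node-c: 0.09 × 0.184 = 0.01656
  node-a: 0.36 × 0.275 = 0.099
  node-b: 0.405 × 0.285 = 0.115425
P(dropped) = 0.054375 + 0.01656 + 0.099 + 0.115425 = 0.28536 → 0.2854.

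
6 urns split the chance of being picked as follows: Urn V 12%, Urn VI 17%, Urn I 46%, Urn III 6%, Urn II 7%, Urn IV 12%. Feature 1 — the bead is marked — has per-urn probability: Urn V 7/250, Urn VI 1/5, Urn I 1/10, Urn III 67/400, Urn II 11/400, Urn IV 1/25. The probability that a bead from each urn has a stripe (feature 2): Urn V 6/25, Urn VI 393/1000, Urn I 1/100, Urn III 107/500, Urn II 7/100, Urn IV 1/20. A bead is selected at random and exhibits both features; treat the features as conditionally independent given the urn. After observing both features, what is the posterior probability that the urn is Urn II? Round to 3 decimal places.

0.008

Compute prior × likelihood for every hypothesis:
  Urn V: 0.12 × 0.028 × 0.24 = 0.0008064
  Urn VI: 0.17 × 0.2 × 0.393 = 0.013362
  Urn I: 0.46 × 0.1 × 0.01 = 0.00046
  Urn III: 0.06 × 0.1675 × 0.214 = 0.0021507
  Urn II: 0.07 × 0.0275 × 0.07 = 0.00013475
  Urn IV: 0.12 × 0.04 × 0.05 = 0.00024
Total = 0.01715385.
P(Urn II | evidence) = 0.00013475 / 0.01715385 ≈ 0.008.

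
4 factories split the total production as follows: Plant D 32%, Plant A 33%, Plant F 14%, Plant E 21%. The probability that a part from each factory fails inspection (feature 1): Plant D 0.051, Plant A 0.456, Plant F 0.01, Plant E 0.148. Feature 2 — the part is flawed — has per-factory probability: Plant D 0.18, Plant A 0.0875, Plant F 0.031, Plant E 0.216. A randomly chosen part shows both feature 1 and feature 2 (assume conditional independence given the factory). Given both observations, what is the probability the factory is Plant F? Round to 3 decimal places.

Compute prior × likelihood for every hypothesis:
  Plant D: 0.32 × 0.051 × 0.18 = 0.0029376
  Plant A: 0.33 × 0.456 × 0.0875 = 0.013167
  Plant F: 0.14 × 0.01 × 0.031 = 0.0000434
  Plant E: 0.21 × 0.148 × 0.216 = 0.00671328
Total = 0.02286128.
P(Plant F | evidence) = 0.0000434 / 0.02286128 ≈ 0.002.

0.002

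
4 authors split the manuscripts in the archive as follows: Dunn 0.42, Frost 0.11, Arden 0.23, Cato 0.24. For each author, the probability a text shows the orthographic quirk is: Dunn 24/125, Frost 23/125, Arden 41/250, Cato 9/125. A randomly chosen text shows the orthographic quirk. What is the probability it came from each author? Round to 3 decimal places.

By Bayes' rule, posterior ∝ prior × likelihood:
  Dunn: 0.42 × 0.192 = 0.08064
  Frost: 0.11 × 0.184 = 0.02024
  Arden: 0.23 × 0.164 = 0.03772
  Cato: 0.24 × 0.072 = 0.01728
Sum = 0.15588.
P(Dunn | quirk) = 0.08064/0.15588 ≈ 0.517
P(Frost | quirk) = 0.02024/0.15588 ≈ 0.130
P(Arden | quirk) = 0.03772/0.15588 ≈ 0.242
P(Cato | quirk) = 0.01728/0.15588 ≈ 0.111

Dunn 0.517, Frost 0.130, Arden 0.242, Cato 0.111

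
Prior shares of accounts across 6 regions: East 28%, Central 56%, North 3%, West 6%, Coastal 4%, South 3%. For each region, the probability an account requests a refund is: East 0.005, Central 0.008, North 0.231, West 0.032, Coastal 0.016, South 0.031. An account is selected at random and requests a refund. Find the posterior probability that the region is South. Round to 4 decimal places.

Compute prior × likelihood for every hypothesis:
  East: 0.28 × 0.005 = 0.0014
  Central: 0.56 × 0.008 = 0.00448
  North: 0.03 × 0.231 = 0.00693
  West: 0.06 × 0.032 = 0.00192
  Coastal: 0.04 × 0.016 = 0.00064
  South: 0.03 × 0.031 = 0.00093
Total = 0.0163.
P(South | evidence) = 0.00093 / 0.0163 ≈ 0.0571.

0.0571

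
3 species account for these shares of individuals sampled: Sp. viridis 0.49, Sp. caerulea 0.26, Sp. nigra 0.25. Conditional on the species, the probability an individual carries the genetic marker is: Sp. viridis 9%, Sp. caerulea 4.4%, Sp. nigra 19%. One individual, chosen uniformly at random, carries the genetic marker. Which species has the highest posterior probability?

Compute prior × likelihood for every hypothesis:
  Sp. viridis: 0.49 × 0.09 = 0.0441
  Sp. caerulea: 0.26 × 0.044 = 0.01144
  Sp. nigra: 0.25 × 0.19 = 0.0475
Total = 0.10304.
Largest term belongs to Sp. nigra, so Sp. nigra is most probable.

Sp. nigra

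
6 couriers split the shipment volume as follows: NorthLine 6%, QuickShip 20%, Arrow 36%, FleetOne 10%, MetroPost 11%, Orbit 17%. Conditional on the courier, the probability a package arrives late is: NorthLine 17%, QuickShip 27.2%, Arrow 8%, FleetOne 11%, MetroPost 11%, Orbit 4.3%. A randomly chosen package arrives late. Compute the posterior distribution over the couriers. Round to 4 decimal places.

Unnormalized posteriors (prior × likelihood):
  NorthLine: 0.06 × 0.17 = 0.0102
  QuickShip: 0.2 × 0.272 = 0.0544
  Arrow: 0.36 × 0.08 = 0.0288
  FleetOne: 0.1 × 0.11 = 0.011
  MetroPost: 0.11 × 0.11 = 0.0121
  Orbit: 0.17 × 0.043 = 0.00731
Total = 0.12381.
P(NorthLine | late) = 0.0102/0.12381 ≈ 0.0824
P(QuickShip | late) = 0.0544/0.12381 ≈ 0.4394
P(Arrow | late) = 0.0288/0.12381 ≈ 0.2326
P(FleetOne | late) = 0.011/0.12381 ≈ 0.0888
P(MetroPost | late) = 0.0121/0.12381 ≈ 0.0977
P(Orbit | late) = 0.00731/0.12381 ≈ 0.0590

NorthLine 0.0824, QuickShip 0.4394, Arrow 0.2326, FleetOne 0.0888, MetroPost 0.0977, Orbit 0.0590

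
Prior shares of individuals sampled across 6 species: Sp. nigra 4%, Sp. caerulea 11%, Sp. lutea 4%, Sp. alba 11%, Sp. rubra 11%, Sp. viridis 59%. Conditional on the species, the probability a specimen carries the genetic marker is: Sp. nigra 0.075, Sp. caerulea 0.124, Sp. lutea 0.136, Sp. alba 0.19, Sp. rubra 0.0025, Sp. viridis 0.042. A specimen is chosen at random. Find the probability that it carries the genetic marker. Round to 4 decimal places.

0.0680

By Bayes' rule, posterior ∝ prior × likelihood:
  Sp. nigra: 0.04 × 0.075 = 0.003
  Sp. caerulea: 0.11 × 0.124 = 0.01364
  Sp. lutea: 0.04 × 0.136 = 0.00544
  Sp. alba: 0.11 × 0.19 = 0.0209
  Sp. rubra: 0.11 × 0.0025 = 0.000275
  Sp. viridis: 0.59 × 0.042 = 0.02478
P(marker) = 0.003 + 0.01364 + 0.00544 + 0.0209 + 0.000275 + 0.02478 = 0.068035 → 0.0680.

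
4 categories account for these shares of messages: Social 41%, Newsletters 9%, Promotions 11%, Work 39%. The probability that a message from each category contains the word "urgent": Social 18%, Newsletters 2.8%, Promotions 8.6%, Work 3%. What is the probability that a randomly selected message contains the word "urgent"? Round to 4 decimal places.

0.0975

By Bayes' rule, posterior ∝ prior × likelihood:
  Social: 0.41 × 0.18 = 0.0738
  Newsletters: 0.09 × 0.028 = 0.00252
  Promotions: 0.11 × 0.086 = 0.00946
  Work: 0.39 × 0.03 = 0.0117
P(urgent-flag) = 0.0738 + 0.00252 + 0.00946 + 0.0117 = 0.09748 → 0.0975.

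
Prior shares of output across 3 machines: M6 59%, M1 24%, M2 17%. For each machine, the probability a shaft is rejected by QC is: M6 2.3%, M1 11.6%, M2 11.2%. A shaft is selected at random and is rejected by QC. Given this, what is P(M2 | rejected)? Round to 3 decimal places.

0.315

Prior × likelihood for each hypothesis:
  M6: 0.59 × 0.023 = 0.01357
  M1: 0.24 × 0.116 = 0.02784
  M2: 0.17 × 0.112 = 0.01904
Normalizing constant = 0.06045.
P(M2 | evidence) = 0.01904 / 0.06045 ≈ 0.315.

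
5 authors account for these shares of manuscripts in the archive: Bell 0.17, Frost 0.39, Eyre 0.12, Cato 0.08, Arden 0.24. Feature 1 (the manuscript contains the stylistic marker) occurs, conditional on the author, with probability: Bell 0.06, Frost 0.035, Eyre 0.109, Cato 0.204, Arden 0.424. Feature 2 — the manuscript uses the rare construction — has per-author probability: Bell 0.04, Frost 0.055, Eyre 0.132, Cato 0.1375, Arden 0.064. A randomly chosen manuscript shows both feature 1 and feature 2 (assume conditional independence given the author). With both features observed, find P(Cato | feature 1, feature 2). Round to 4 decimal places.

By Bayes' rule, posterior ∝ prior × likelihood:
  Bell: 0.17 × 0.06 × 0.04 = 0.000408
  Frost: 0.39 × 0.035 × 0.055 = 0.00075075
  Eyre: 0.12 × 0.109 × 0.132 = 0.00172656
  Cato: 0.08 × 0.204 × 0.1375 = 0.002244
  Arden: 0.24 × 0.424 × 0.064 = 0.00651264
Sum = 0.01164195.
P(Cato | evidence) = 0.002244 / 0.01164195 ≈ 0.1928.

0.1928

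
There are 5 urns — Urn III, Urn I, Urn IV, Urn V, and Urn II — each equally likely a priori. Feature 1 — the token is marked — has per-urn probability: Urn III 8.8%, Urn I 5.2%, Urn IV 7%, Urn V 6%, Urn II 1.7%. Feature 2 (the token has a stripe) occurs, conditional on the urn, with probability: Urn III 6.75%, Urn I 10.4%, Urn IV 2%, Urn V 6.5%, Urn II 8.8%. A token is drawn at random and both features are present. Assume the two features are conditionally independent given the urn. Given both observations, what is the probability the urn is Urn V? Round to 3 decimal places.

0.215

Since the prior is uniform, the posterior is proportional to the likelihood:
  Urn III: 0.088 × 0.0675 = 0.00594
  Urn I: 0.052 × 0.104 = 0.005408
  Urn IV: 0.07 × 0.02 = 0.0014
  Urn V: 0.06 × 0.065 = 0.0039
  Urn II: 0.017 × 0.088 = 0.001496
Total = 0.018144.
P(Urn V | evidence) = 0.0039 / 0.018144 ≈ 0.215.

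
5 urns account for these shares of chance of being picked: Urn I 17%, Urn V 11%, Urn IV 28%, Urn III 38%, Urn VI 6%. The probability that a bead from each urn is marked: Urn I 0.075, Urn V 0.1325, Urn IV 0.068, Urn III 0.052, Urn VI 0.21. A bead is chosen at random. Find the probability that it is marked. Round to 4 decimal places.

Unnormalized posteriors (prior × likelihood):
  Urn I: 0.17 × 0.075 = 0.01275
  Urn V: 0.11 × 0.1325 = 0.014575
  Urn IV: 0.28 × 0.068 = 0.01904
  Urn III: 0.38 × 0.052 = 0.01976
  Urn VI: 0.06 × 0.21 = 0.0126
P(marked) = 0.01275 + 0.014575 + 0.01904 + 0.01976 + 0.0126 = 0.078725 → 0.0787.

0.0787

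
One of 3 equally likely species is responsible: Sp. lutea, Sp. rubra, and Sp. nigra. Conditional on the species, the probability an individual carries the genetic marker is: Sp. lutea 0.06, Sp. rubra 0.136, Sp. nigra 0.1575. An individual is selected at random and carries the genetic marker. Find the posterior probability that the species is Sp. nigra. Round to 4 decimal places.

With a uniform prior (1/3 each), posterior ∝ likelihood:
  Sp. lutea: 0.06
  Sp. rubra: 0.136
  Sp. nigra: 0.1575
Normalizing constant = 0.3535.
P(Sp. nigra | evidence) = 0.1575 / 0.3535 ≈ 0.4455.

0.4455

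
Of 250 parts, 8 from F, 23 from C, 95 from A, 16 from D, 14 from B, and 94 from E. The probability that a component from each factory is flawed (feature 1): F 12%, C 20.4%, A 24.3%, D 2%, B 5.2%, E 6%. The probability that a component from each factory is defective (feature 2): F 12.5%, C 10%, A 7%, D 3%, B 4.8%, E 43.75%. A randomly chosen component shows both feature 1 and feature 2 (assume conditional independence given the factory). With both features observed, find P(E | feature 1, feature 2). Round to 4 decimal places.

Compute prior × likelihood for every hypothesis:
  F: 0.032 × 0.12 × 0.125 = 0.00048
  C: 0.092 × 0.204 × 0.1 = 0.0018768
  A: 0.38 × 0.243 × 0.07 = 0.0064638
  D: 0.064 × 0.02 × 0.03 = 0.0000384
  B: 0.056 × 0.052 × 0.048 = 0.000139776
  E: 0.376 × 0.06 × 0.4375 = 0.00987
Total = 0.018868776.
P(E | evidence) = 0.00987 / 0.018868776 ≈ 0.5231.

0.5231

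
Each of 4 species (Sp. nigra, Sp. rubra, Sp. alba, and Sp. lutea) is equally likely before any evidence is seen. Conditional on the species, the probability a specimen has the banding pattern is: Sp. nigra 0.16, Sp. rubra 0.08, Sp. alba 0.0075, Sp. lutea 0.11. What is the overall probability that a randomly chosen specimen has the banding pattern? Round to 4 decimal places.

Since the prior is uniform, the posterior is proportional to the likelihood:
  Sp. nigra: 0.16
  Sp. rubra: 0.08
  Sp. alba: 0.0075
  Sp. lutea: 0.11
P(banded) = (1/4) × (0.16 + 0.08 + 0.0075 + 0.11) = 0.3575/4 ≈ 0.0894.

0.0894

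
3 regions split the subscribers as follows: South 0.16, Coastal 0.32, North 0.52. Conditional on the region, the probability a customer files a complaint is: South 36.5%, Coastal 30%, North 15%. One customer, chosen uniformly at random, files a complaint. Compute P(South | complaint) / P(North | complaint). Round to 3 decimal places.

0.749

Compute prior × likelihood for every hypothesis:
  South: 0.16 × 0.365 = 0.0584
  Coastal: 0.32 × 0.3 = 0.096
  North: 0.52 × 0.15 = 0.078
Total = 0.2324.
The ratio is 0.0584 / 0.078 (the normalizer cancels) = 0.749.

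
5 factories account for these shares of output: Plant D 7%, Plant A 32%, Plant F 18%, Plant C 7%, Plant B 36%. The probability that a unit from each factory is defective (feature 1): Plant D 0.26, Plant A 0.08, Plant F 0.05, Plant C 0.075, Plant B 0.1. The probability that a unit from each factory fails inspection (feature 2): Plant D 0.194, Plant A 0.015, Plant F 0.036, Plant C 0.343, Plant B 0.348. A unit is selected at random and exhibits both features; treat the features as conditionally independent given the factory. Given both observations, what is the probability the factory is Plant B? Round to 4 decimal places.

Compute prior × likelihood for every hypothesis:
  Plant D: 0.07 × 0.26 × 0.194 = 0.0035308
  Plant A: 0.32 × 0.08 × 0.015 = 0.000384
  Plant F: 0.18 × 0.05 × 0.036 = 0.000324
  Plant C: 0.07 × 0.075 × 0.343 = 0.00180075
  Plant B: 0.36 × 0.1 × 0.348 = 0.012528
Total = 0.01856755.
P(Plant B | evidence) = 0.012528 / 0.01856755 ≈ 0.6747.

0.6747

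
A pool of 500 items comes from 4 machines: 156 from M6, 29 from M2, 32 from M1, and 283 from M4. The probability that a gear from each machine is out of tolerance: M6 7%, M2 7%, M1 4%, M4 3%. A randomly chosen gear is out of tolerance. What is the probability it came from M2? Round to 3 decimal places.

Compute prior × likelihood for every hypothesis:
  M6: 0.312 × 0.07 = 0.02184
  M2: 0.058 × 0.07 = 0.00406
  M1: 0.064 × 0.04 = 0.00256
  M4: 0.566 × 0.03 = 0.01698
Sum = 0.04544.
P(M2 | evidence) = 0.00406 / 0.04544 ≈ 0.089.

0.089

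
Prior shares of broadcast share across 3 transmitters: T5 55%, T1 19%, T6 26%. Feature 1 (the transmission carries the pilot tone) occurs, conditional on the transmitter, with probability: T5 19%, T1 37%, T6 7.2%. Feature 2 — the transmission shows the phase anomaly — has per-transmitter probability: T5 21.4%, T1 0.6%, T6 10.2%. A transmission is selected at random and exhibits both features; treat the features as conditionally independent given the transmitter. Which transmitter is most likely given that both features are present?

By Bayes' rule, posterior ∝ prior × likelihood:
  T5: 0.55 × 0.19 × 0.214 = 0.022363
  T1: 0.19 × 0.37 × 0.006 = 0.0004218
  T6: 0.26 × 0.072 × 0.102 = 0.00190944
Sum = 0.02469424.
Largest term belongs to T5, so T5 is most probable.

T5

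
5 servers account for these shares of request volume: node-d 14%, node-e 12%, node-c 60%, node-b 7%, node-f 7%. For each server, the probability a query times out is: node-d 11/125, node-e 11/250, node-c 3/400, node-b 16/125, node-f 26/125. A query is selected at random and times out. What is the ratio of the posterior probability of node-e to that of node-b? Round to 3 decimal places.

0.589

Compute prior × likelihood for every hypothesis:
  node-d: 0.14 × 0.088 = 0.01232
  node-e: 0.12 × 0.044 = 0.00528
  node-c: 0.6 × 0.0075 = 0.0045
  node-b: 0.07 × 0.128 = 0.00896
  node-f: 0.07 × 0.208 = 0.01456
Sum = 0.04562.
The ratio is 0.00528 / 0.00896 (the normalizer cancels) = 0.589.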